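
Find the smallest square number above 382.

400

Solve n² > 382 for integer n.
The largest n with value ≤ 382 is 19 (since 361 ≤ 382 < 400), so the first above is n = 20, value 400.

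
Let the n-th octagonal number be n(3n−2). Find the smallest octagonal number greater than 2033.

2133

Solve n(3n−2) > 2033 for integer n.
The largest n with value ≤ 2033 is 26 (since 1976 ≤ 2033 < 2133), so the first above is n = 27, value 2133.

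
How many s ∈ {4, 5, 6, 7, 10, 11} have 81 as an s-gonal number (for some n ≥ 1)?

s = 4: P(4, 9) = 81. ✓
s = 5: P(5, 7) = 70 and P(5, 8) = 92; 81 is not s-gonal.
s = 6: P(6, 6) = 66 and P(6, 7) = 91; 81 is not s-gonal.
s = 7: P(7, 6) = 81. ✓
s = 10: P(10, 4) = 52 and P(10, 5) = 85; 81 is not s-gonal.
s = 11: P(11, 4) = 58 and P(11, 5) = 95; 81 is not s-gonal.
Hits: s ∈ {4, 7} → 2.

2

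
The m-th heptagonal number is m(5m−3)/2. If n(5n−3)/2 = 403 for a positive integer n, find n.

Set n(5n−3)/2 = 403, giving 5n² − 3n − 806 = 0.
The discriminant is 9 + 40·403 = 16129, and √16129 = 127.
So n = (3 + 127) / 10 = 130/10 = 13.

13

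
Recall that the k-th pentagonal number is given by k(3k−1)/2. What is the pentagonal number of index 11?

The 11th pentagonal number is n(3n−1)/2 with n = 11.
11·(3·11 − 1)/2 = 11·32/2 = 11·16 = 176.

176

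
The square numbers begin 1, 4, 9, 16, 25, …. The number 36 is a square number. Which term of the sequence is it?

6

We need n² = 36, so n = √36 = 6.
Check: 6² = 36. ✓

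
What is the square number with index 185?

185² = 34225.

34225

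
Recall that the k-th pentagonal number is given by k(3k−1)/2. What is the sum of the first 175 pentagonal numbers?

2695000

Σ i(3i−1)/2 = (3Σi² − Σi) / 2 over i = 1..175.
Σi = 15400 and Σi² = 1801800.
(3·1801800 − 1·15400) / 2 = 5390000/2 = 2695000.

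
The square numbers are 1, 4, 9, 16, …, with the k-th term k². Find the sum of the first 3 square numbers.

14

Σ_{i=1}^{3} i² = 3·4·7/6 = 14.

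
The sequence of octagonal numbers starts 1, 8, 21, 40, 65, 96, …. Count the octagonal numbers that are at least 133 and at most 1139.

13

The n-th octagonal number is n(3n−2).
Smallest index with value ≥ 133: n = 7 (giving 133).
Largest index with value ≤ 1139: n = 19 (giving 1045).
Indices 7 through 19: 13 terms.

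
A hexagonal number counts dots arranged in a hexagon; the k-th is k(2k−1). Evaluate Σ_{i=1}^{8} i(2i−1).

372

Σ i(2i−1) = 2Σi² − Σi over i = 1..8.
Σi = 36 and Σi² = 204.
2·204 − 1·36 = 372.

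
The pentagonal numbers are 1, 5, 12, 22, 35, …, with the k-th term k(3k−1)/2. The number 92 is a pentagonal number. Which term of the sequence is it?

Set n(3n−1)/2 = 92, giving 3n² − n − 184 = 0.
The discriminant is 1 + 24·92 = 2209, and √2209 = 47.
So n = (1 + 47) / 6 = 48/6 = 8.
Check: 8·(3·8 − 1)/2 = 92. ✓

8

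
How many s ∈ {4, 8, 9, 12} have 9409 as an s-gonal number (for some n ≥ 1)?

1

s = 4: P(4, 97) = 9409. ✓
s = 8: P(8, 56) = 9296 and P(8, 57) = 9633; 9409 is not s-gonal.
s = 9: P(9, 52) = 9334 and P(9, 53) = 9699; 9409 is not s-gonal.
s = 12: P(12, 43) = 9073 and P(12, 44) = 9504; 9409 is not s-gonal.
Hits: s ∈ {4} → 1.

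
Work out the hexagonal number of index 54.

5778

The 54th hexagonal number is n(2n−1) with n = 54.
54·(2·54 − 1) = 54·107 = 5778.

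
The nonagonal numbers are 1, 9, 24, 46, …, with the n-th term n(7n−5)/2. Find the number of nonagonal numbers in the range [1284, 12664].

The n-th nonagonal number is n(7n−5)/2.
Smallest index with value ≥ 1284: n = 20 (giving 1350).
Largest index with value ≤ 12664: n = 60 (giving 12450).
Indices 20 through 60: 41 terms.

41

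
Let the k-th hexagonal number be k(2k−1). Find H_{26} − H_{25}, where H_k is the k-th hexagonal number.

101

Consecutive hexagonal numbers differ by 4n − 3: here 4·26 − 3 = 101.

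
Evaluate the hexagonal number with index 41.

3321

The 41st hexagonal number is n(2n−1) with n = 41.
41·(2·41 − 1) = 41·81 = 3321.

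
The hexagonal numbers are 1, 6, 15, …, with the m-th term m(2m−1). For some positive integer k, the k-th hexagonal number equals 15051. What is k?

Set n(2n−1) = 15051, giving 2n² − n − 15051 = 0.
So n = (1 + 347) / 4 = 348/4 = 87.

87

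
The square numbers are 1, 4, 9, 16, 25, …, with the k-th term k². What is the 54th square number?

54² = 2916.

2916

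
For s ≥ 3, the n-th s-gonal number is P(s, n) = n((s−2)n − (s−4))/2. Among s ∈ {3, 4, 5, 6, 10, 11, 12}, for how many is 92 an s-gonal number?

1

s = 3: P(3, 13) = 91 and P(3, 14) = 105; 92 is not s-gonal.
s = 4: P(4, 9) = 81 and P(4, 10) = 100; 92 is not s-gonal.
s = 5: P(5, 8) = 92. ✓
s = 6: P(6, 7) = 91 and P(6, 8) = 120; 92 is not s-gonal.
s = 10: P(10, 5) = 85 and P(10, 6) = 126; 92 is not s-gonal.
s = 11: P(11, 4) = 58 and P(11, 5) = 95; 92 is not s-gonal.
s = 12: P(12, 4) = 64 and P(12, 5) = 105; 92 is not s-gonal.
Hits: s ∈ {5} → 1.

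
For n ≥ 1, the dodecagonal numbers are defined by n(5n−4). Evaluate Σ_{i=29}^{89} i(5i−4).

Σ i(5i−4) = 5Σi² − 4Σi over i = 29..89.
Σi = 4005 − 406 = 3599 and Σi² = 238965 − 7714 = 231251.
5·231251 − 4·3599 = 1141859.

1141859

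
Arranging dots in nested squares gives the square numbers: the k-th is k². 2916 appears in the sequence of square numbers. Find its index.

We need n² = 2916, so n = √2916 = 54.

54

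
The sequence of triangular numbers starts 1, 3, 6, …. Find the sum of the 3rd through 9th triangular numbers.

161

Σ i(i+1)/2 = (Σi² + Σi) / 2 over i = 3..9.
Σi = 45 − 3 = 42 and Σi² = 285 − 5 = 280.
(1·280 + 1·42) / 2 = 322/2 = 161.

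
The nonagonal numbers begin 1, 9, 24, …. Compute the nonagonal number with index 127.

56134

The 127th nonagonal number is n(7n−5)/2 with n = 127.
127·(7·127 − 5)/2 = 127·884/2 = 127·442 = 56134.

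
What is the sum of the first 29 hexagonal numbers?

Σ i(2i−1) = 2Σi² − Σi over i = 1..29.
Σi = 435 and Σi² = 8555.
2·8555 − 1·435 = 16675.

16675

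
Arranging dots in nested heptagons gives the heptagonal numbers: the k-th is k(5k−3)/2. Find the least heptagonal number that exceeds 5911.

5929

Solve n(5n−3)/2 > 5911 for integer n.
The largest n with value ≤ 5911 is 48 (since 5688 ≤ 5911 < 5929), so the first above is n = 49, value 5929.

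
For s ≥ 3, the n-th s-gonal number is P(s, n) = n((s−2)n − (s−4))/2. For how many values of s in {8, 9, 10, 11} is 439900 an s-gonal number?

s = 8: P(8, 383) = 439301 and P(8, 384) = 441600; 439900 is not s-gonal.
s = 9: P(9, 354) = 437721 and P(9, 355) = 440200; 439900 is not s-gonal.
s = 10: P(10, 332) = 439900. ✓
s = 11: P(11, 313) = 439765 and P(11, 314) = 442583; 439900 is not s-gonal.
Hits: s ∈ {10} → 1.

1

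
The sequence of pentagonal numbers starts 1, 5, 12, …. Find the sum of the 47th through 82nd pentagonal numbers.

Σ i(3i−1)/2 = (3Σi² − Σi) / 2 over i = 47..82.
Σi = 3403 − 1081 = 2322 and Σi² = 187165 − 33511 = 153654.
(3·153654 − 1·2322) / 2 = 458640/2 = 229320.

229320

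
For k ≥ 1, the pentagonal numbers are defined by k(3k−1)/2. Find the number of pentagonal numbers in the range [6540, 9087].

The n-th pentagonal number is n(3n−1)/2.
Smallest index with value ≥ 6540: n = 67 (giving 6700).
Largest index with value ≤ 9087: n = 78 (giving 9087).
Indices 67 through 78: 12 terms.

12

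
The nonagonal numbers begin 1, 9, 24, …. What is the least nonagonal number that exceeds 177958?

Solve n(7n−5)/2 > 177958 for integer n.
The largest n with value ≤ 177958 is 225 (since 176625 ≤ 177958 < 178201), so the first above is n = 226, value 178201.

178201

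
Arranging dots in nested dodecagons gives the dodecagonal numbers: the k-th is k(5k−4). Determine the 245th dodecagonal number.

The 245th dodecagonal number is n(5n−4) with n = 245.
245·(5·245 − 4) = 245·1221 = 299145.

299145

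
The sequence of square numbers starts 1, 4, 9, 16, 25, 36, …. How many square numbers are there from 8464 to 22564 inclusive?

59

The n-th square number is n².
Smallest index with value ≥ 8464: n = 92 (giving 8464).
Largest index with value ≤ 22564: n = 150 (giving 22500).
Indices 92 through 150: 59 terms.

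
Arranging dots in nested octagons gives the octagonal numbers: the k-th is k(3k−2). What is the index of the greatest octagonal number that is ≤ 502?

13

Solve n(3n−2) ≤ 502 for integer n.
n = 13 gives 481 ≤ 502, while n = 14 gives 560 > 502; so the answer is index 13.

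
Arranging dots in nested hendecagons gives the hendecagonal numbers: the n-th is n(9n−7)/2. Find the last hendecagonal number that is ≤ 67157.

Solve n(9n−7)/2 ≤ 67157 for integer n.
n = 122 gives 66551 ≤ 67157, while n = 123 gives 67650 > 67157; so the answer is 66551.

66551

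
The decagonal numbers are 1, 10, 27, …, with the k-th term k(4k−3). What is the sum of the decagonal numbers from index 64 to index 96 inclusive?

Σ i(4i−3) = 4Σi² − 3Σi over i = 64..96.
Σi = 4656 − 2016 = 2640 and Σi² = 299536 − 85344 = 214192.
4·214192 − 3·2640 = 848848.

848848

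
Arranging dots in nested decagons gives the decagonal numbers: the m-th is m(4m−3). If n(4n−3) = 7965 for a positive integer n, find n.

45

Set n(4n−3) = 7965, giving 4n² − 3n − 7965 = 0.
So n = (3 + 357) / 8 = 360/8 = 45.
Check: 45·(4·45 − 3) = 7965. ✓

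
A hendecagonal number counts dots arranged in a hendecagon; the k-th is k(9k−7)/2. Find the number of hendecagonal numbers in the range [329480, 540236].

The n-th hendecagonal number is n(9n−7)/2.
Smallest index with value ≥ 329480: n = 271 (giving 329536).
Largest index with value ≤ 540236: n = 346 (giving 537511).
Indices 271 through 346: 76 terms.

76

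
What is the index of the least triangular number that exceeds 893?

42

Solve n(n+1)/2 > 893 for integer n.
The largest n with value ≤ 893 is 41 (since 861 ≤ 893 < 903), so the first above is n = 42, value 903.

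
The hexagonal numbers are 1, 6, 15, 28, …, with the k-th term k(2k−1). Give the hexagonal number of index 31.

1891

The 31st hexagonal number is n(2n−1) with n = 31.
31·(2·31 − 1) = 31·61 = 1891.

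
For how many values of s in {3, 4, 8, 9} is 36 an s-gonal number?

2

s = 3: P(3, 8) = 36. ✓
s = 4: P(4, 6) = 36. ✓
s = 8: P(8, 3) = 21 and P(8, 4) = 40; 36 is not s-gonal.
s = 9: P(9, 3) = 24 and P(9, 4) = 46; 36 is not s-gonal.
Hits: s ∈ {3, 4} → 2.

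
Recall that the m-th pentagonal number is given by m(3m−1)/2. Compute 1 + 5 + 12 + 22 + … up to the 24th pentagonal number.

Σ i(3i−1)/2 = (3Σi² − Σi) / 2 over i = 1..24.
Σi = 300 and Σi² = 4900.
(3·4900 − 1·300) / 2 = 14400/2 = 7200.

7200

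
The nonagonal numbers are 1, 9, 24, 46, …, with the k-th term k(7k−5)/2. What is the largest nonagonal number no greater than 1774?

1639

Solve n(7n−5)/2 ≤ 1774 for integer n.
n = 22 gives 1639 ≤ 1774, while n = 23 gives 1794 > 1774; so the answer is 1639.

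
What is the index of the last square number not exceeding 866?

29

Solve n² ≤ 866 for integer n.
n = 29 gives 841 ≤ 866, while n = 30 gives 900 > 866; so the answer is index 29.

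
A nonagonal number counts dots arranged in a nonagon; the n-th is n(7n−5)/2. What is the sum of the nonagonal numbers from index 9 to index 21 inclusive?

10387

Σ i(7i−5)/2 = (7Σi² − 5Σi) / 2 over i = 9..21.
Σi = 231 − 36 = 195 and Σi² = 3311 − 204 = 3107.
(7·3107 − 5·195) / 2 = 20774/2 = 10387.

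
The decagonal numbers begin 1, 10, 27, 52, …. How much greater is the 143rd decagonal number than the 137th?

6702

143·(4·143 − 3) = 81367 and 137·(4·137 − 3) = 74665.
Difference: 81367 − 74665 = 6702.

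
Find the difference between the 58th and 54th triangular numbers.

58·59/2 = 1711 and 54·55/2 = 1485.
Difference: 1711 − 1485 = 226.

226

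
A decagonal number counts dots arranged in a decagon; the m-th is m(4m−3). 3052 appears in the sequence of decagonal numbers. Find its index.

Set n(4n−3) = 3052, giving 4n² − 3n − 3052 = 0.
The discriminant is 9 + 16·3052 = 48841, and √48841 = 221.
So n = (3 + 221) / 8 = 224/8 = 28.
Check: 28·(4·28 − 3) = 3052. ✓

28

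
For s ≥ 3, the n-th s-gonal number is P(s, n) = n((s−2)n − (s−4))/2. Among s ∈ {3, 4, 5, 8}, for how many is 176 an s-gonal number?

2

s = 3: P(3, 18) = 171 and P(3, 19) = 190; 176 is not s-gonal.
s = 4: P(4, 13) = 169 and P(4, 14) = 196; 176 is not s-gonal.
s = 5: P(5, 11) = 176. ✓
s = 8: P(8, 8) = 176. ✓
Hits: s ∈ {5, 8} → 2.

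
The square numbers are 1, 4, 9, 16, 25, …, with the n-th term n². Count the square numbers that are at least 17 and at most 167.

8

The n-th square number is n².
Smallest index with value ≥ 17: n = 5 (giving 25).
Largest index with value ≤ 167: n = 12 (giving 144).
Indices 5 through 12: 8 terms.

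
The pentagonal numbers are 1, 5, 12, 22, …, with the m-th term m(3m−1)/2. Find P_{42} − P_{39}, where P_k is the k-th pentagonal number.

42·(3·42 − 1)/2 = 2625 and 39·(3·39 − 1)/2 = 2262.
Difference: 2625 − 2262 = 363.

363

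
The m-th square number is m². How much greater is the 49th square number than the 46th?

49² = 2401 and 46² = 2116.
Difference: 2401 − 2116 = 285.

285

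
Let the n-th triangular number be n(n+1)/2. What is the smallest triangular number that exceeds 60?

Solve n(n+1)/2 > 60 for integer n.
The largest n with value ≤ 60 is 10 (since 55 ≤ 60 < 66), so the first above is n = 11, value 66.

66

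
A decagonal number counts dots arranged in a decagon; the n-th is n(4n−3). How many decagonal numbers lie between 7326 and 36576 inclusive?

53

The n-th decagonal number is n(4n−3).
Smallest index with value ≥ 7326: n = 44 (giving 7612).
Largest index with value ≤ 36576: n = 96 (giving 36576).
Indices 44 through 96: 53 terms.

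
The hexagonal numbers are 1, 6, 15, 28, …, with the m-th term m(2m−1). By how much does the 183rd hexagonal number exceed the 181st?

183·(2·183 − 1) = 66795 and 181·(2·181 − 1) = 65341.
Difference: 66795 − 65341 = 1454.

1454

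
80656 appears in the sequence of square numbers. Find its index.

284

We need n² = 80656, so n = √80656 = 284.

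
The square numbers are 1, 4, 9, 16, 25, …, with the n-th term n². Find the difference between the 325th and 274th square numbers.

30549

325² = 105625 and 274² = 75076.
Difference: 105625 − 75076 = 30549.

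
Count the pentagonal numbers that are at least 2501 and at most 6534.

26

The n-th pentagonal number is n(3n−1)/2.
Smallest index with value ≥ 2501: n = 41 (giving 2501).
Largest index with value ≤ 6534: n = 66 (giving 6501).
Indices 41 through 66: 26 terms.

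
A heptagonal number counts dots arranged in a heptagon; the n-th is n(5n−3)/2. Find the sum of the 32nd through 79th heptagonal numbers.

Σ i(5i−3)/2 = (5Σi² − 3Σi) / 2 over i = 32..79.
Σi = 3160 − 496 = 2664 and Σi² = 167480 − 10416 = 157064.
(5·157064 − 3·2664) / 2 = 777328/2 = 388664.

388664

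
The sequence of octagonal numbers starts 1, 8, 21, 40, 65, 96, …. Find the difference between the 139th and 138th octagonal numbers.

829

Consecutive octagonal numbers differ by 6n − 5: here 6·139 − 5 = 829.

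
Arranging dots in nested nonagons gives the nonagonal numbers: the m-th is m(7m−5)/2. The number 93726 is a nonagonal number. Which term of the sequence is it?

164

Set n(7n−5)/2 = 93726, giving 7n² − 5n − 187452 = 0.
The discriminant is 25 + 56·93726 = 5248681, and √5248681 = 2291.
So n = (5 + 2291) / 14 = 2296/14 = 164.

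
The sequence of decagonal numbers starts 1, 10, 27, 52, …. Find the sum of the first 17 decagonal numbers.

Σ i(4i−3) = 4Σi² − 3Σi over i = 1..17.
Σi = 153 and Σi² = 1785.
4·1785 − 3·153 = 6681.

6681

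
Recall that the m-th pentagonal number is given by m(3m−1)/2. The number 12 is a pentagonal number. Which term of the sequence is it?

3

Set n(3n−1)/2 = 12, giving 3n² − n − 24 = 0.
So n = (1 + 17) / 6 = 18/6 = 3.
Check: 3·(3·3 − 1)/2 = 12. ✓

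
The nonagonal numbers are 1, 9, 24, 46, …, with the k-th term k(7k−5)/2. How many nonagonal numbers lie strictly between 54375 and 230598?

The n-th nonagonal number is n(7n−5)/2.
Smallest index with value > 54375: n = 126 (giving 55251).
Largest index with value < 230598: n = 257 (giving 230529).
Indices 126 through 257: 132 terms.

132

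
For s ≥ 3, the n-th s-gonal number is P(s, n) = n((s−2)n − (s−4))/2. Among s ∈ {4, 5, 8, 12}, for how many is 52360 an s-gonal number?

1

s = 4: P(4, 228) = 51984 and P(4, 229) = 52441; 52360 is not s-gonal.
s = 5: P(5, 187) = 52360. ✓
s = 8: P(8, 132) = 52008 and P(8, 133) = 52801; 52360 is not s-gonal.
s = 12: P(12, 102) = 51612 and P(12, 103) = 52633; 52360 is not s-gonal.
Hits: s ∈ {5} → 1.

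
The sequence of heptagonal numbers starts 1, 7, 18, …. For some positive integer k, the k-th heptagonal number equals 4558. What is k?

43

Set n(5n−3)/2 = 4558, giving 5n² − 3n − 9116 = 0.
So n = (3 + 427) / 10 = 430/10 = 43.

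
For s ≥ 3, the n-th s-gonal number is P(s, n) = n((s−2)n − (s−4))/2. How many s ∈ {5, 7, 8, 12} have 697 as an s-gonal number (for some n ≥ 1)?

1

s = 5: P(5, 21) = 651 and P(5, 22) = 715; 697 is not s-gonal.
s = 7: P(7, 17) = 697. ✓
s = 8: P(8, 15) = 645 and P(8, 16) = 736; 697 is not s-gonal.
s = 12: P(12, 12) = 672 and P(12, 13) = 793; 697 is not s-gonal.
Hits: s ∈ {7} → 1.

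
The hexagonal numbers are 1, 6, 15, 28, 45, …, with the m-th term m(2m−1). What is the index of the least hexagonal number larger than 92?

Solve n(2n−1) > 92 for integer n.
The largest n with value ≤ 92 is 7 (since 91 ≤ 92 < 120), so the first above is n = 8, value 120.

8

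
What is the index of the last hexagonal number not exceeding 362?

Solve n(2n−1) ≤ 362 for integer n.
n = 13 gives 325 ≤ 362, while n = 14 gives 378 > 362; so the answer is index 13.

13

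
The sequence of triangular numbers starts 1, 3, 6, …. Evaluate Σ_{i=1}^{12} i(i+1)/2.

Σ i(i+1)/2 = (Σi² + Σi) / 2 over i = 1..12.
Σi = 78 and Σi² = 650.
(1·650 + 1·78) / 2 = 728/2 = 364.

364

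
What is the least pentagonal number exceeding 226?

247

Solve n(3n−1)/2 > 226 for integer n.
The largest n with value ≤ 226 is 12 (since 210 ≤ 226 < 247), so the first above is n = 13, value 247.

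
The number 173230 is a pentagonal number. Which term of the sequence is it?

Set n(3n−1)/2 = 173230, giving 3n² − n − 346460 = 0.
The discriminant is 1 + 24·173230 = 4157521, and √4157521 = 2039.
So n = (1 + 2039) / 6 = 2040/6 = 340.

340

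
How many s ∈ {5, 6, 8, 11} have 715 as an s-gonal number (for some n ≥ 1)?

2

s = 5: P(5, 22) = 715. ✓
s = 6: P(6, 19) = 703 and P(6, 20) = 780; 715 is not s-gonal.
s = 8: P(8, 15) = 645 and P(8, 16) = 736; 715 is not s-gonal.
s = 11: P(11, 13) = 715. ✓
Hits: s ∈ {5, 11} → 2.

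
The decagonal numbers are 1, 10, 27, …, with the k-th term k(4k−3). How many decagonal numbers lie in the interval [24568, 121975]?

The n-th decagonal number is n(4n−3).
Smallest index with value ≥ 24568: n = 79 (giving 24727).
Largest index with value ≤ 121975: n = 175 (giving 121975).
Indices 79 through 175: 97 terms.

97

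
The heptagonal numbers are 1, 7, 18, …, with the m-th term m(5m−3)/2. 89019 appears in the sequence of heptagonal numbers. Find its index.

189

Set n(5n−3)/2 = 89019, giving 5n² − 3n − 178038 = 0.
So n = (3 + 1887) / 10 = 1890/10 = 189.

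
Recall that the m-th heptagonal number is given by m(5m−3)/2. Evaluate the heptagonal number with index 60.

8910

The 60th heptagonal number is n(5n−3)/2 with n = 60.
60·(5·60 − 3)/2 = 60·297/2 = 8910.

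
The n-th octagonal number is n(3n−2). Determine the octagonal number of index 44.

5720

44·(3·44 − 2) = 44·130 = 5720.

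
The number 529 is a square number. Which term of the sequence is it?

23

We need n² = 529, so n = √529 = 23.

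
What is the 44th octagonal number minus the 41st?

44·(3·44 − 2) = 5720 and 41·(3·41 − 2) = 4961.
Difference: 5720 − 4961 = 759.

759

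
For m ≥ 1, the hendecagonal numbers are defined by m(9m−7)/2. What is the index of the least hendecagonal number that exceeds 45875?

Solve n(9n−7)/2 > 45875 for integer n.
The largest n with value ≤ 45875 is 101 (since 45551 ≤ 45875 < 46461), so the first above is n = 102, value 46461.

102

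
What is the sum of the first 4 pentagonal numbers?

40

Σ i(3i−1)/2 = (3Σi² − Σi) / 2 over i = 1..4.
Σi = 10 and Σi² = 30.
(3·30 − 1·10) / 2 = 80/2 = 40.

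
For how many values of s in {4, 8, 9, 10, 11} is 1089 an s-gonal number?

s = 4: P(4, 33) = 1089. ✓
s = 8: P(8, 19) = 1045 and P(8, 20) = 1160; 1089 is not s-gonal.
s = 9: P(9, 18) = 1089. ✓
s = 10: P(10, 16) = 976 and P(10, 17) = 1105; 1089 is not s-gonal.
s = 11: P(11, 15) = 960 and P(11, 16) = 1096; 1089 is not s-gonal.
Hits: s ∈ {4, 9} → 2.

2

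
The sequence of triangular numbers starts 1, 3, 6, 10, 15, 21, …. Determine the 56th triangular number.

1596

The 56th triangular number is n(n+1)/2 with n = 56.
56·57/2 = 3192/2 = 1596.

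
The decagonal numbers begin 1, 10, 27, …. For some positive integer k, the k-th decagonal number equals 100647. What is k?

159

Set n(4n−3) = 100647, giving 4n² − 3n − 100647 = 0.
The discriminant is 9 + 16·100647 = 1610361, and √1610361 = 1269.
So n = (3 + 1269) / 8 = 1272/8 = 159.
Check: 159·(4·159 − 3) = 100647. ✓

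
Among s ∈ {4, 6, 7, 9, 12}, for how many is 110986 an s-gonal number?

1

s = 4: P(4, 333) = 110889 and P(4, 334) = 111556; 110986 is not s-gonal.
s = 6: P(6, 235) = 110215 and P(6, 236) = 111156; 110986 is not s-gonal.
s = 7: P(7, 211) = 110986. ✓
s = 9: P(9, 178) = 110449 and P(9, 179) = 111696; 110986 is not s-gonal.
s = 12: P(12, 149) = 110409 and P(12, 150) = 111900; 110986 is not s-gonal.
Hits: s ∈ {7} → 1.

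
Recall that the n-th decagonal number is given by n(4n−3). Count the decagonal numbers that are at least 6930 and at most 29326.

45

The n-th decagonal number is n(4n−3).
Smallest index with value ≥ 6930: n = 42 (giving 6930).
Largest index with value ≤ 29326: n = 86 (giving 29326).
Indices 42 through 86: 45 terms.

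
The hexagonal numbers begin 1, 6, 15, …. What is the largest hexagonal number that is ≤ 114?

Solve n(2n−1) ≤ 114 for integer n.
n = 7 gives 91 ≤ 114, while n = 8 gives 120 > 114; so the answer is 91.

91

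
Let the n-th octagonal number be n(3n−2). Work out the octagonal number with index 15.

15·(3·15 − 2) = 15·43 = 645.

645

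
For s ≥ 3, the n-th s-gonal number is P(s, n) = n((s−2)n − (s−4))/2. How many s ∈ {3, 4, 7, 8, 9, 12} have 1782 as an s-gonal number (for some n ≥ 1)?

s = 3: P(3, 59) = 1770 and P(3, 60) = 1830; 1782 is not s-gonal.
s = 4: P(4, 42) = 1764 and P(4, 43) = 1849; 1782 is not s-gonal.
s = 7: P(7, 27) = 1782. ✓
s = 8: P(8, 24) = 1680 and P(8, 25) = 1825; 1782 is not s-gonal.
s = 9: P(9, 22) = 1639 and P(9, 23) = 1794; 1782 is not s-gonal.
s = 12: P(12, 19) = 1729 and P(12, 20) = 1920; 1782 is not s-gonal.
Hits: s ∈ {7} → 1.

1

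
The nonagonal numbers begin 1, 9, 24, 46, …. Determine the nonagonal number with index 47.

47·(7·47 − 5)/2 = 47·324/2 = 47·162 = 7614.

7614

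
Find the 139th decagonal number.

76867

139·(4·139 − 3) = 139·553 = 76867.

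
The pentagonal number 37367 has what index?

158

Set n(3n−1)/2 = 37367, giving 3n² − n − 74734 = 0.
The discriminant is 1 + 24·37367 = 896809, and √896809 = 947.
So n = (1 + 947) / 6 = 948/6 = 158.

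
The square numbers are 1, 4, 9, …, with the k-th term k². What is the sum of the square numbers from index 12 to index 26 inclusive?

5695

Σ_{i=12}^{26} i² = 6201 − 506 = 5695.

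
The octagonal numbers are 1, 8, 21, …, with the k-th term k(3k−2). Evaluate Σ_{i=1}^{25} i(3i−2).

Σ i(3i−2) = 3Σi² − 2Σi over i = 1..25.
Σi = 325 and Σi² = 5525.
3·5525 − 2·325 = 15925.

15925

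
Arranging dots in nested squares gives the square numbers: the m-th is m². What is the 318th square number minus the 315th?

1899

318² = 101124 and 315² = 99225.
Difference: 101124 − 99225 = 1899.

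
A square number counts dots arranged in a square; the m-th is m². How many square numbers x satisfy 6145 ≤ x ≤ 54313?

155

The n-th square number is n².
Smallest index with value ≥ 6145: n = 79 (giving 6241).
Largest index with value ≤ 54313: n = 233 (giving 54289).
Indices 79 through 233: 155 terms.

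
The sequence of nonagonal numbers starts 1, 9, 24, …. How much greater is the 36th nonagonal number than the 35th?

246

Consecutive nonagonal numbers differ by 7n − 6: here 7·36 − 6 = 246.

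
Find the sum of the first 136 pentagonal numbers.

1266976

Σ i(3i−1)/2 = (3Σi² − Σi) / 2 over i = 1..136.
Σi = 9316 and Σi² = 847756.
(3·847756 − 1·9316) / 2 = 2533952/2 = 1266976.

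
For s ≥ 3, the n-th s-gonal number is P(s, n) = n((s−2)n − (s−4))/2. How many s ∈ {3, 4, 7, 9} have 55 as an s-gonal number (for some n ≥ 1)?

s = 3: P(3, 10) = 55. ✓
s = 4: P(4, 7) = 49 and P(4, 8) = 64; 55 is not s-gonal.
s = 7: P(7, 5) = 55. ✓
s = 9: P(9, 4) = 46 and P(9, 5) = 75; 55 is not s-gonal.
Hits: s ∈ {3, 7} → 2.

2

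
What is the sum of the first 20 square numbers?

Σ_{i=1}^{20} i² = 20·21·41/6 = 2870.

2870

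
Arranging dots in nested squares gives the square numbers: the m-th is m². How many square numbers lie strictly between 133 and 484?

10

The n-th square number is n².
Smallest index with value > 133: n = 12 (giving 144).
Largest index with value < 484: n = 21 (giving 441).
Indices 12 through 21: 10 terms.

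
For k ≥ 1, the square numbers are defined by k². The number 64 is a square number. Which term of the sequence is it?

We need n² = 64, so n = √64 = 8.

8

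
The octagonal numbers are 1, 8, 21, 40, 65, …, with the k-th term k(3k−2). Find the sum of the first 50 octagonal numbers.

Σ i(3i−2) = 3Σi² − 2Σi over i = 1..50.
Σi = 1275 and Σi² = 42925.
3·42925 − 2·1275 = 126225.

126225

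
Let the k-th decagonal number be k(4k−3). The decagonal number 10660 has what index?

52

Set n(4n−3) = 10660, giving 4n² − 3n − 10660 = 0.
The discriminant is 9 + 16·10660 = 170569, and √170569 = 413.
So n = (3 + 413) / 8 = 416/8 = 52.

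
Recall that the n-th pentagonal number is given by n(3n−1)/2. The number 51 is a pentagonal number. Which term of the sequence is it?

6

Set n(3n−1)/2 = 51, giving 3n² − n − 102 = 0.
The discriminant is 1 + 24·51 = 1225, and √1225 = 35.
So n = (1 + 35) / 6 = 36/6 = 6.
Check: 6·(3·6 − 1)/2 = 51. ✓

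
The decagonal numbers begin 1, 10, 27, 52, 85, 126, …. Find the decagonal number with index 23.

The 23rd decagonal number is n(4n−3) with n = 23.
23·(4·23 − 3) = 23·89 = 2047.

2047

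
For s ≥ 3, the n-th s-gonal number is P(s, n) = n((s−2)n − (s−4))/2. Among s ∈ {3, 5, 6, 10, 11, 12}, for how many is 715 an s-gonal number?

2

s = 3: P(3, 37) = 703 and P(3, 38) = 741; 715 is not s-gonal.
s = 5: P(5, 22) = 715. ✓
s = 6: P(6, 19) = 703 and P(6, 20) = 780; 715 is not s-gonal.
s = 10: P(10, 13) = 637 and P(10, 14) = 742; 715 is not s-gonal.
s = 11: P(11, 13) = 715. ✓
s = 12: P(12, 12) = 672 and P(12, 13) = 793; 715 is not s-gonal.
Hits: s ∈ {5, 11} → 2.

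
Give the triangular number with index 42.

903

The 42nd triangular number is n(n+1)/2 with n = 42.
42·43/2 = 1806/2 = 903.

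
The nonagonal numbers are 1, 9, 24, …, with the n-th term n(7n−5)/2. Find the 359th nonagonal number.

450186

The 359th nonagonal number is n(7n−5)/2 with n = 359.
359·(7·359 − 5)/2 = 359·2508/2 = 359·1254 = 450186.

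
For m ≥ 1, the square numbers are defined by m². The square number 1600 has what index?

We need n² = 1600, so n = √1600 = 40.

40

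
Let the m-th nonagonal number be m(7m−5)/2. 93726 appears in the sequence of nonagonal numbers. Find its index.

164

Set n(7n−5)/2 = 93726, giving 7n² − 5n − 187452 = 0.
So n = (5 + 2291) / 14 = 2296/14 = 164.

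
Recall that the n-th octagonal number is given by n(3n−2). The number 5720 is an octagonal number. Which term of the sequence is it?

44

Set n(3n−2) = 5720, giving 3n² − 2n − 5720 = 0.
So n = (2 + 262) / 6 = 264/6 = 44.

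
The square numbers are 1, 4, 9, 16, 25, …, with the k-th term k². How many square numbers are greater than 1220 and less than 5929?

42

The n-th square number is n².
Smallest index with value > 1220: n = 35 (giving 1225).
Largest index with value < 5929: n = 76 (giving 5776).
Indices 35 through 76: 42 terms.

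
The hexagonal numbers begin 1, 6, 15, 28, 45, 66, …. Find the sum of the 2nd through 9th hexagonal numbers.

524

Σ i(2i−1) = 2Σi² − Σi over i = 2..9.
Σi = 45 − 1 = 44 and Σi² = 285 − 1 = 284.
2·284 − 1·44 = 524.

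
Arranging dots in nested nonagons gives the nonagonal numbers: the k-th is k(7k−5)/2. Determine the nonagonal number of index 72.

72·(7·72 − 5)/2 = 72·499/2 = 17964.

17964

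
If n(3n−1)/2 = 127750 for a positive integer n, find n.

Set n(3n−1)/2 = 127750, giving 3n² − n − 255500 = 0.
So n = (1 + 1751) / 6 = 1752/6 = 292.

292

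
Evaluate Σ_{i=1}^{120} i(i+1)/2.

295240

Σ i(i+1)/2 = (Σi² + Σi) / 2 over i = 1..120.
Σi = 7260 and Σi² = 583220.
(1·583220 + 1·7260) / 2 = 590480/2 = 295240.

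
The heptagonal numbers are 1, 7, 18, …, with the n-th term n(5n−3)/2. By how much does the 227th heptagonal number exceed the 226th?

1131

Consecutive heptagonal numbers differ by 5n − 4: here 5·227 − 4 = 1131.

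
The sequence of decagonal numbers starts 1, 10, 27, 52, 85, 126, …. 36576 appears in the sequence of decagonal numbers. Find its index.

Set n(4n−3) = 36576, giving 4n² − 3n − 36576 = 0.
The discriminant is 9 + 16·36576 = 585225, and √585225 = 765.
So n = (3 + 765) / 8 = 768/8 = 96.
Check: 96·(4·96 − 3) = 36576. ✓

96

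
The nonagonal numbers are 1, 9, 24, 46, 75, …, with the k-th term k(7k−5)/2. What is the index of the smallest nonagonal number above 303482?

Solve n(7n−5)/2 > 303482 for integer n.
The largest n with value ≤ 303482 is 294 (since 301791 ≤ 303482 < 303850), so the first above is n = 295, value 303850.

295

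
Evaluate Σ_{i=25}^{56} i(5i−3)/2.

Σ i(5i−3)/2 = (5Σi² − 3Σi) / 2 over i = 25..56.
Σi = 1596 − 300 = 1296 and Σi² = 60116 − 4900 = 55216.
(5·55216 − 3·1296) / 2 = 272192/2 = 136096.

136096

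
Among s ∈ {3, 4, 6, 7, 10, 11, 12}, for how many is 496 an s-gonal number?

2

s = 3: P(3, 31) = 496. ✓
s = 4: P(4, 22) = 484 and P(4, 23) = 529; 496 is not s-gonal.
s = 6: P(6, 16) = 496. ✓
s = 7: P(7, 14) = 469 and P(7, 15) = 540; 496 is not s-gonal.
s = 10: P(10, 11) = 451 and P(10, 12) = 540; 496 is not s-gonal.
s = 11: P(11, 10) = 415 and P(11, 11) = 506; 496 is not s-gonal.
s = 12: P(12, 10) = 460 and P(12, 11) = 561; 496 is not s-gonal.
Hits: s ∈ {3, 6} → 2.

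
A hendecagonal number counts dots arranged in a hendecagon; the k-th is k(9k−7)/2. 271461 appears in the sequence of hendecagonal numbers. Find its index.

246

Set n(9n−7)/2 = 271461, giving 9n² − 7n − 542922 = 0.
The discriminant is 49 + 72·271461 = 19545241, and √19545241 = 4421.
So n = (7 + 4421) / 18 = 4428/18 = 246.
Check: 246·(9·246 − 7)/2 = 271461. ✓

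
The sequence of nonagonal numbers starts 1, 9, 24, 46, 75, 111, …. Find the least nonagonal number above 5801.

6069

Solve n(7n−5)/2 > 5801 for integer n.
The largest n with value ≤ 5801 is 41 (since 5781 ≤ 5801 < 6069), so the first above is n = 42, value 6069.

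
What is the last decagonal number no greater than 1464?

Solve n(4n−3) ≤ 1464 for integer n.
n = 19 gives 1387 ≤ 1464, while n = 20 gives 1540 > 1464; so the answer is 1387.

1387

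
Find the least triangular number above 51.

Solve n(n+1)/2 > 51 for integer n.
The largest n with value ≤ 51 is 9 (since 45 ≤ 51 < 55), so the first above is n = 10, value 55.

55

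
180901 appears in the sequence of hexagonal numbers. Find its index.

Set n(2n−1) = 180901, giving 2n² − n − 180901 = 0.
The discriminant is 1 + 8·180901 = 1447209, and √1447209 = 1203.
So n = (1 + 1203) / 4 = 1204/4 = 301.

301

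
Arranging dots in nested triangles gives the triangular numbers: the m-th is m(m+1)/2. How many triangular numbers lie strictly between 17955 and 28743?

The n-th triangular number is n(n+1)/2.
Smallest index with value > 17955: n = 190 (giving 18145).
Largest index with value < 28743: n = 239 (giving 28680).
Indices 190 through 239: 50 terms.

50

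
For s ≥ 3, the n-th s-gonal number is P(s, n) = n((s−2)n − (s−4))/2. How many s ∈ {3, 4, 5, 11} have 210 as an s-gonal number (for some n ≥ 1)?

s = 3: P(3, 20) = 210. ✓
s = 4: P(4, 14) = 196 and P(4, 15) = 225; 210 is not s-gonal.
s = 5: P(5, 12) = 210. ✓
s = 11: P(11, 7) = 196 and P(11, 8) = 260; 210 is not s-gonal.
Hits: s ∈ {3, 5} → 2.

2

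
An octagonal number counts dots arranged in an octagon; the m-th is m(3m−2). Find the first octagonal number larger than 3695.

3816

Solve n(3n−2) > 3695 for integer n.
The largest n with value ≤ 3695 is 35 (since 3605 ≤ 3695 < 3816), so the first above is n = 36, value 3816.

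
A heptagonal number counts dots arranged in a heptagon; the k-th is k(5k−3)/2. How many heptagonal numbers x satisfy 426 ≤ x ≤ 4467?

29

The n-th heptagonal number is n(5n−3)/2.
Smallest index with value ≥ 426: n = 14 (giving 469).
Largest index with value ≤ 4467: n = 42 (giving 4347).
Indices 14 through 42: 29 terms.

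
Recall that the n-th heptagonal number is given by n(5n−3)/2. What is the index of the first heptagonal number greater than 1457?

Solve n(5n−3)/2 > 1457 for integer n.
The largest n with value ≤ 1457 is 24 (since 1404 ≤ 1457 < 1525), so the first above is n = 25, value 1525.

25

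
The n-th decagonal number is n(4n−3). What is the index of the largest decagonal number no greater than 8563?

Solve n(4n−3) ≤ 8563 for integer n.
n = 46 gives 8326 ≤ 8563, while n = 47 gives 8695 > 8563; so the answer is index 46.

46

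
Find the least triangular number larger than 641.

666

Solve n(n+1)/2 > 641 for integer n.
The largest n with value ≤ 641 is 35 (since 630 ≤ 641 < 666), so the first above is n = 36, value 666.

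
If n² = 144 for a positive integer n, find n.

12

We need n² = 144, so n = √144 = 12.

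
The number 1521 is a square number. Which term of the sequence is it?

39

We need n² = 1521, so n = √1521 = 39.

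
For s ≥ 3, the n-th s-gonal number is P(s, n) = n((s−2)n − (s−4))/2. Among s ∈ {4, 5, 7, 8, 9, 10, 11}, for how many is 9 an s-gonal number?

s = 4: P(4, 3) = 9. ✓
s = 5: P(5, 2) = 5 and P(5, 3) = 12; 9 is not s-gonal.
s = 7: P(7, 2) = 7 and P(7, 3) = 18; 9 is not s-gonal.
s = 8: P(8, 2) = 8 and P(8, 3) = 21; 9 is not s-gonal.
s = 9: P(9, 2) = 9. ✓
s = 10: P(10, 1) = 1 and P(10, 2) = 10; 9 is not s-gonal.
s = 11: P(11, 1) = 1 and P(11, 2) = 11; 9 is not s-gonal.
Hits: s ∈ {4, 9} → 2.

2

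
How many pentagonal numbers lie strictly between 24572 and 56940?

66

The n-th pentagonal number is n(3n−1)/2.
Smallest index with value > 24572: n = 129 (giving 24897).
Largest index with value < 56940: n = 194 (giving 56357).
Indices 129 through 194: 66 terms.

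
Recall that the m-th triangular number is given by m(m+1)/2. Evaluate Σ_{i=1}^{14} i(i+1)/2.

Σ i(i+1)/2 = (Σi² + Σi) / 2 over i = 1..14.
Σi = 105 and Σi² = 1015.
(1·1015 + 1·105) / 2 = 1120/2 = 560.

560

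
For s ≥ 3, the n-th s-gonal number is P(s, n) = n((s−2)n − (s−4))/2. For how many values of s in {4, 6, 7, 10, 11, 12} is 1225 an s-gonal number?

2

s = 4: P(4, 35) = 1225. ✓
s = 6: P(6, 25) = 1225. ✓
s = 7: P(7, 22) = 1177 and P(7, 23) = 1288; 1225 is not s-gonal.
s = 10: P(10, 17) = 1105 and P(10, 18) = 1242; 1225 is not s-gonal.
s = 11: P(11, 16) = 1096 and P(11, 17) = 1241; 1225 is not s-gonal.
s = 12: P(12, 16) = 1216 and P(12, 17) = 1377; 1225 is not s-gonal.
Hits: s ∈ {4, 6} → 2.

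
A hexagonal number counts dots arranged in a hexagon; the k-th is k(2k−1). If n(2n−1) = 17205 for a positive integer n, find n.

93

Set n(2n−1) = 17205, giving 2n² − n − 17205 = 0.
The discriminant is 1 + 8·17205 = 137641, and √137641 = 371.
So n = (1 + 371) / 4 = 372/4 = 93.
Check: 93·(2·93 − 1) = 17205. ✓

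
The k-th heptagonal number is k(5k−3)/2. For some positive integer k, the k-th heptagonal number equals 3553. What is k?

38

Set n(5n−3)/2 = 3553, giving 5n² − 3n − 7106 = 0.
The discriminant is 9 + 40·3553 = 142129, and √142129 = 377.
So n = (3 + 377) / 10 = 380/10 = 38.
Check: 38·(5·38 − 3)/2 = 3553. ✓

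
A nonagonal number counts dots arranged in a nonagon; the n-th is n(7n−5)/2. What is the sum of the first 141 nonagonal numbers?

3280271

Σ i(7i−5)/2 = (7Σi² − 5Σi) / 2 over i = 1..141.
Σi = 10011 and Σi² = 944371.
(7·944371 − 5·10011) / 2 = 6560542/2 = 3280271.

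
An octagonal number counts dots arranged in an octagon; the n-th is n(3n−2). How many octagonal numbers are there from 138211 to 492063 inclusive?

The n-th octagonal number is n(3n−2).
Smallest index with value ≥ 138211: n = 215 (giving 138245).
Largest index with value ≤ 492063: n = 405 (giving 491265).
Indices 215 through 405: 191 terms.

191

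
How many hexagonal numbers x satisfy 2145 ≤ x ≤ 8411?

The n-th hexagonal number is n(2n−1).
Smallest index with value ≥ 2145: n = 33 (giving 2145).
Largest index with value ≤ 8411: n = 65 (giving 8385).
Indices 33 through 65: 33 terms.

33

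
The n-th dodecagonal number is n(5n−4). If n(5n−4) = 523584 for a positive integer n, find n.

324

Set n(5n−4) = 523584, giving 5n² − 4n − 523584 = 0.
The discriminant is 16 + 20·523584 = 10471696, and √10471696 = 3236.
So n = (4 + 3236) / 10 = 3240/10 = 324.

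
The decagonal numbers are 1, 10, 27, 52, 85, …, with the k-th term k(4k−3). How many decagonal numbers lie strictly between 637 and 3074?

15

The n-th decagonal number is n(4n−3).
Smallest index with value > 637: n = 14 (giving 742).
Largest index with value < 3074: n = 28 (giving 3052).
Indices 14 through 28: 15 terms.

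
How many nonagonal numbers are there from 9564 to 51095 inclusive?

The n-th nonagonal number is n(7n−5)/2.
Smallest index with value ≥ 9564: n = 53 (giving 9699).
Largest index with value ≤ 51095: n = 121 (giving 50941).
Indices 53 through 121: 69 terms.

69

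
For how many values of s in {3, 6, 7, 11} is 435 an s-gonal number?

s = 3: P(3, 29) = 435. ✓
s = 6: P(6, 15) = 435. ✓
s = 7: P(7, 13) = 403 and P(7, 14) = 469; 435 is not s-gonal.
s = 11: P(11, 10) = 415 and P(11, 11) = 506; 435 is not s-gonal.
Hits: s ∈ {3, 6} → 2.

2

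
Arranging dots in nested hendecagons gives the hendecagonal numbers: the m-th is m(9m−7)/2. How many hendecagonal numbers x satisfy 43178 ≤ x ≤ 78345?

34

The n-th hendecagonal number is n(9n−7)/2.
Smallest index with value ≥ 43178: n = 99 (giving 43758).
Largest index with value ≤ 78345: n = 132 (giving 77946).
Indices 99 through 132: 34 terms.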